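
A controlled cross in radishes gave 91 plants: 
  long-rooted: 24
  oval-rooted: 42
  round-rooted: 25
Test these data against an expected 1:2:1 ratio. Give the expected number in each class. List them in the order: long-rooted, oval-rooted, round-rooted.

Under the 1:2:1 hypothesis (Σ ratio = 4, N = 91):
  long-rooted: 91 × 1/4 = 22.75
  oval-rooted: 91 × 2/4 = 45.5
  round-rooted: 91 × 1/4 = 22.75

22.75, 45.5, 22.75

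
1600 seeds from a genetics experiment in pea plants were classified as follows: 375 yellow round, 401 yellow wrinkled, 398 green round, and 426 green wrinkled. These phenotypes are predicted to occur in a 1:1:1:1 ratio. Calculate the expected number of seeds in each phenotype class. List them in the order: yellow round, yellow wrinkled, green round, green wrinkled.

Total ratio parts = 4. Expected numbers out of 1600:
  yellow round: 1600 × 1/4 = 400
  yellow wrinkled: 1600 × 1/4 = 400
  green round: 1600 × 1/4 = 400
  green wrinkled: 1600 × 1/4 = 400

400, 400, 400, 400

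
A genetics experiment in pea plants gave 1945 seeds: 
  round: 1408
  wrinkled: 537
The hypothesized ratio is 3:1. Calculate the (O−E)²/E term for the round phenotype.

Total ratio parts = 4. Expected numbers out of 1945:
  round: 1945 × 3/4 = 1458.75
  wrinkled: 1945 × 1/4 = 486.25
Contribution of round: (1408 − 1458.75)² / 1458.75 = 1.7656

1.766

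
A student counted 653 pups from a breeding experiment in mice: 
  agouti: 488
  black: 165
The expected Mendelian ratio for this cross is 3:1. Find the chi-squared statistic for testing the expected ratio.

Under the 3:1 hypothesis (Σ ratio = 4, N = 653):
  agouti: 653 × 3/4 = 489.75
  black: 653 × 1/4 = 163.25
χ² = Σ (O − E)² / E
  agouti: (488 − 489.75)² / 489.75 = 0.0063
  black: (165 − 163.25)² / 163.25 = 0.0188
χ² = 0.0063 + 0.0188 = 0.0251 ≈ 0.025

0.025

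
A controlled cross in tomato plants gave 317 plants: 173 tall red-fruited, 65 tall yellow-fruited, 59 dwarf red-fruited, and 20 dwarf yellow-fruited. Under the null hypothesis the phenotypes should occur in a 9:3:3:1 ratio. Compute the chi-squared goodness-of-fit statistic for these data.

Total ratio parts = 16. Expected numbers out of 317:
  tall red-fruited: 317 × 9/16 = 178.3125
  tall yellow-fruited: 317 × 3/16 = 59.4375
  dwarf red-fruited: 317 × 3/16 = 59.4375
  dwarf yellow-fruited: 317 × 1/16 = 19.8125
χ² = Σ (O − E)² / E
  tall red-fruited: (173 − 178.3125)² / 178.3125 = 0.1583
  tall yellow-fruited: (65 − 59.4375)² / 59.4375 = 0.5206
  dwarf red-fruited: (59 − 59.4375)² / 59.4375 = 0.0032
  dwarf yellow-fruited: (20 − 19.8125)² / 19.8125 = 0.0018
χ² = 0.1583 + 0.5206 + 0.0032 + 0.0018 = 0.6839 ≈ 0.684

0.684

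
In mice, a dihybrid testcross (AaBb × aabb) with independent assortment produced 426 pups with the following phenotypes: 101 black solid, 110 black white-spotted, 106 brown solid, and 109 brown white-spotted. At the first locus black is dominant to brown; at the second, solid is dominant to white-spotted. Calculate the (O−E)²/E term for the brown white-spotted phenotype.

0.059

A dihybrid testcross with independent assortment gives a 1:1:1:1 ratio.
Total ratio parts = 4. Expected numbers out of 426:
  black solid: 426 × 1/4 = 106.5
  black white-spotted: 426 × 1/4 = 106.5
  brown solid: 426 × 1/4 = 106.5
  brown white-spotted: 426 × 1/4 = 106.5
Contribution of brown white-spotted: (109 − 106.5)² / 106.5 = 0.0587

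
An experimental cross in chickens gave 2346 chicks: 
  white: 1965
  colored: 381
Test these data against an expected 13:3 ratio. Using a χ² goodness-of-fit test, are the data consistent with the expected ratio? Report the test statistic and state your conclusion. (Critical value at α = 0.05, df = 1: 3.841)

The 13:3 ratio has 16 parts, so with N = 2346 the expected counts are:
  white: 2346 × 13/16 = 1906.125
  colored: 2346 × 3/16 = 439.875
χ² = Σ (O − E)² / E
  white: (1965 − 1906.125)² / 1906.125 = 1.8185
  colored: (381 − 439.875)² / 439.875 = 7.8801
χ² = 1.8185 + 7.8801 = 9.6986 ≈ 9.699
Degrees of freedom = 2 − 1 = 1; critical value at α = 0.05 is 3.841.
Since 9.699 > 3.841, we reject the null hypothesis — the data do not fit the 13:3 ratio.

9.699; not consistent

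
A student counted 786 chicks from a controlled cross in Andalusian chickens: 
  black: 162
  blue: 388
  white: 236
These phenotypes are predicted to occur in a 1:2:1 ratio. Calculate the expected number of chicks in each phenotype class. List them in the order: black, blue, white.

The 1:2:1 ratio has 4 parts, so with N = 786 the expected counts are:
  black: 786 × 1/4 = 196.5
  blue: 786 × 2/4 = 393
  white: 786 × 1/4 = 196.5

196.5, 393, 196.5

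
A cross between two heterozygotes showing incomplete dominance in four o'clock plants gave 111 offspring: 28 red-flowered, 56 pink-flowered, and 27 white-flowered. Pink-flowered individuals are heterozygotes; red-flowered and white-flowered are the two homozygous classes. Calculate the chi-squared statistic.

0.027

With incomplete dominance, a heterozygote × heterozygote cross gives a 1:2:1 phenotypic ratio.
Under the 1:2:1 hypothesis (Σ ratio = 4, N = 111):
  red-flowered: 111 × 1/4 = 27.75
  pink-flowered: 111 × 2/4 = 55.5
  white-flowered: 111 × 1/4 = 27.75
χ² = Σ (O − E)² / E
  red-flowered: (28 − 27.75)² / 27.75 = 0.0023
  pink-flowered: (56 − 55.5)² / 55.5 = 0.0045
  white-flowered: (27 − 27.75)² / 27.75 = 0.0203
χ² = 0.0023 + 0.0045 + 0.0203 = 0.0271 ≈ 0.027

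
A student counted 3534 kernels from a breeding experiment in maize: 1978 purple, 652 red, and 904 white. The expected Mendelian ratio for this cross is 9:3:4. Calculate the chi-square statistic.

0.695

Under the 9:3:4 hypothesis (Σ ratio = 16, N = 3534):
  purple: 3534 × 9/16 = 1987.875
  red: 3534 × 3/16 = 662.625
  white: 3534 × 4/16 = 883.5
χ² = Σ (O − E)² / E
  purple: (1978 − 1987.875)² / 1987.875 = 0.0491
  red: (652 − 662.625)² / 662.625 = 0.1704
  white: (904 − 883.5)² / 883.5 = 0.4757
χ² = 0.0491 + 0.1704 + 0.4757 = 0.6952 ≈ 0.695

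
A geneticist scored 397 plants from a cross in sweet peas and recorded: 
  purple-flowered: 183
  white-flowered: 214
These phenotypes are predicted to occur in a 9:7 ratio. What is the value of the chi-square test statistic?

16.634

The 9:7 ratio has 16 parts, so with N = 397 the expected counts are:
  purple-flowered: 397 × 9/16 = 223.3125
  white-flowered: 397 × 7/16 = 173.6875
χ² = Σ (O − E)² / E
  purple-flowered: (183 − 223.3125)² / 223.3125 = 7.2772
  white-flowered: (214 − 173.6875)² / 173.6875 = 9.3564
χ² = 7.2772 + 9.3564 = 16.6336 ≈ 16.634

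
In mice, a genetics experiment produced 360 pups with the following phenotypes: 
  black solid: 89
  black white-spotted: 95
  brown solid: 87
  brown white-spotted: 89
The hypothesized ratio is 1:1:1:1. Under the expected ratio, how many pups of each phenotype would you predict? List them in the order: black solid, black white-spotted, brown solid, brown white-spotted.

90, 90, 90, 90

Total ratio parts = 4. Expected numbers out of 360:
  black solid: 360 × 1/4 = 90
  black white-spotted: 360 × 1/4 = 90
  brown solid: 360 × 1/4 = 90
  brown white-spotted: 360 × 1/4 = 90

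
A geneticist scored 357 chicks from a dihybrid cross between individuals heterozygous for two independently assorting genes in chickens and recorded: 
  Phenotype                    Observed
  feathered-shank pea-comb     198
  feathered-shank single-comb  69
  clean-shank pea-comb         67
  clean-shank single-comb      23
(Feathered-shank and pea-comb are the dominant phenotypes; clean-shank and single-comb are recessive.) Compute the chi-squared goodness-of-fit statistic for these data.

A dihybrid F₂ with independent assortment and complete dominance at both loci gives a 9:3:3:1 phenotypic ratio.
The 9:3:3:1 ratio has 16 parts, so with N = 357 the expected counts are:
  feathered-shank pea-comb: 357 × 9/16 = 200.8125
  feathered-shank single-comb: 357 × 3/16 = 66.9375
  clean-shank pea-comb: 357 × 3/16 = 66.9375
  clean-shank single-comb: 357 × 1/16 = 22.3125
χ² = Σ (O − E)² / E
  feathered-shank pea-comb: (198 − 200.8125)² / 200.8125 = 0.0394
  feathered-shank single-comb: (69 − 66.9375)² / 66.9375 = 0.0636
  clean-shank pea-comb: (67 − 66.9375)² / 66.9375 = 0.0001
  clean-shank single-comb: (23 − 22.3125)² / 22.3125 = 0.0212
χ² = 0.0394 + 0.0636 + 0.0001 + 0.0212 = 0.1243 ≈ 0.124

0.124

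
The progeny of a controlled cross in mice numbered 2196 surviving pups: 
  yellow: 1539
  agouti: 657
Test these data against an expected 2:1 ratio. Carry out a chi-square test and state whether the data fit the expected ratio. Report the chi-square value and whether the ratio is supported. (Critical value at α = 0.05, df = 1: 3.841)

11.527; not consistent

The 2:1 ratio has 3 parts, so with N = 2196 the expected counts are:
  yellow: 2196 × 2/3 = 1464
  agouti: 2196 × 1/3 = 732
χ² = Σ (O − E)² / E
  yellow: (1539 − 1464)² / 1464 = 3.8422
  agouti: (657 − 732)² / 732 = 7.6844
χ² = 3.8422 + 7.6844 = 11.5266 ≈ 11.527
Degrees of freedom = 2 − 1 = 1; critical value at α = 0.05 is 3.841.
Since 11.527 > 3.841, we reject the null hypothesis — the data do not fit the 2:1 ratio.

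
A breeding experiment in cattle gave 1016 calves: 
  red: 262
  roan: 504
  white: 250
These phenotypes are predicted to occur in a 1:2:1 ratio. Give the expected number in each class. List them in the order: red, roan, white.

Total ratio parts = 4. Expected numbers out of 1016:
  red: 1016 × 1/4 = 254
  roan: 1016 × 2/4 = 508
  white: 1016 × 1/4 = 254

254, 508, 254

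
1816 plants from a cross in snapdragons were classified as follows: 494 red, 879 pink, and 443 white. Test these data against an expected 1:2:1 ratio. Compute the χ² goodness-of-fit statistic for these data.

4.717

The 1:2:1 ratio has 4 parts, so with N = 1816 the expected counts are:
  red: 1816 × 1/4 = 454
  pink: 1816 × 2/4 = 908
  white: 1816 × 1/4 = 454
χ² = Σ (O − E)² / E
  red: (494 − 454)² / 454 = 3.5242
  pink: (879 − 908)² / 908 = 0.9262
  white: (443 − 454)² / 454 = 0.2665
χ² = 3.5242 + 0.9262 + 0.2665 = 4.7169 ≈ 4.717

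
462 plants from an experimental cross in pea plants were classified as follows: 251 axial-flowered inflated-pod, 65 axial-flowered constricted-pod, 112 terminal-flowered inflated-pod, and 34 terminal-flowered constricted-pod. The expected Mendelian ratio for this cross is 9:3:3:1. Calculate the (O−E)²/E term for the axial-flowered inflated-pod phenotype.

0.303

Total ratio parts = 16. Expected numbers out of 462:
  axial-flowered inflated-pod: 462 × 9/16 = 259.875
  axial-flowered constricted-pod: 462 × 3/16 = 86.625
  terminal-flowered inflated-pod: 462 × 3/16 = 86.625
  terminal-flowered constricted-pod: 462 × 1/16 = 28.875
Contribution of axial-flowered inflated-pod: (251 − 259.875)² / 259.875 = 0.3031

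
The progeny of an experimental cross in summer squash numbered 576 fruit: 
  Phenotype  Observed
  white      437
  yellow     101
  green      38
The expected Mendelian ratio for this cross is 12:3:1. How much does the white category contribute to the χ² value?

Total ratio parts = 16. Expected numbers out of 576:
  white: 576 × 12/16 = 432
  yellow: 576 × 3/16 = 108
  green: 576 × 1/16 = 36
Contribution of white: (437 − 432)² / 432 = 0.0579

0.058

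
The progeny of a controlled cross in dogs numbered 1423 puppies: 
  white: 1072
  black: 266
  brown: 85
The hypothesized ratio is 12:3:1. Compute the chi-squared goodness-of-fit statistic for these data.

0.198

Expected counts for N = 1423 under a 12:3:1 ratio (total parts = 16):
  white: 1423 × 12/16 = 1067.25
  black: 1423 × 3/16 = 266.8125
  brown: 1423 × 1/16 = 88.9375
χ² = Σ (O − E)² / E
  white: (1072 − 1067.25)² / 1067.25 = 0.0211
  black: (266 − 266.8125)² / 266.8125 = 0.0025
  brown: (85 − 88.9375)² / 88.9375 = 0.1743
χ² = 0.0211 + 0.0025 + 0.1743 = 0.1979 ≈ 0.198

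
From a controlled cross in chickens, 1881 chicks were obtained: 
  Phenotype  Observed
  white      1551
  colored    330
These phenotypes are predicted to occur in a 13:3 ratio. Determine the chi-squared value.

Under the 13:3 hypothesis (Σ ratio = 16, N = 1881):
  white: 1881 × 13/16 = 1528.3125
  colored: 1881 × 3/16 = 352.6875
χ² = Σ (O − E)² / E
  white: (1551 − 1528.3125)² / 1528.3125 = 0.3368
  colored: (330 − 352.6875)² / 352.6875 = 1.4594
χ² = 0.3368 + 1.4594 = 1.7962 ≈ 1.796

1.796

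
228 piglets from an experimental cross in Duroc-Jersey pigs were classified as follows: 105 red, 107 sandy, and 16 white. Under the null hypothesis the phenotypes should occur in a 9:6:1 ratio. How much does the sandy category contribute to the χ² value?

5.406

Total ratio parts = 16. Expected numbers out of 228:
  red: 228 × 9/16 = 128.25
  sandy: 228 × 6/16 = 85.5
  white: 228 × 1/16 = 14.25
Contribution of sandy: (107 − 85.5)² / 85.5 = 5.4064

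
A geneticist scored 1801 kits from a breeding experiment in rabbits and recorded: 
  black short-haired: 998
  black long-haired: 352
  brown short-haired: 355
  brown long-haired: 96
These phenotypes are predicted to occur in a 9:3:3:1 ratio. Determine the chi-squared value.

Expected counts for N = 1801 under a 9:3:3:1 ratio (total parts = 16):
  black short-haired: 1801 × 9/16 = 1013.0625
  black long-haired: 1801 × 3/16 = 337.6875
  brown short-haired: 1801 × 3/16 = 337.6875
  brown long-haired: 1801 × 1/16 = 112.5625
χ² = Σ (O − E)² / E
  black short-haired: (998 − 1013.0625)² / 1013.0625 = 0.2240
  black long-haired: (352 − 337.6875)² / 337.6875 = 0.6066
  brown short-haired: (355 − 337.6875)² / 337.6875 = 0.8876
  brown long-haired: (96 − 112.5625)² / 112.5625 = 2.4370
χ² = 0.2240 + 0.6066 + 0.8876 + 2.4370 = 4.1552 ≈ 4.155

4.155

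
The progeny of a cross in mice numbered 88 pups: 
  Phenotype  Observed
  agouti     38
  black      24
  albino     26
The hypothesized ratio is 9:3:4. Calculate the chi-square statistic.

Under the 9:3:4 hypothesis (Σ ratio = 16, N = 88):
  agouti: 88 × 9/16 = 49.5
  black: 88 × 3/16 = 16.5
  albino: 88 × 4/16 = 22
χ² = Σ (O − E)² / E
  agouti: (38 − 49.5)² / 49.5 = 2.6717
  black: (24 − 16.5)² / 16.5 = 3.4091
  albino: (26 − 22)² / 22 = 0.7273
χ² = 2.6717 + 3.4091 + 0.7273 = 6.8081 ≈ 6.808

6.808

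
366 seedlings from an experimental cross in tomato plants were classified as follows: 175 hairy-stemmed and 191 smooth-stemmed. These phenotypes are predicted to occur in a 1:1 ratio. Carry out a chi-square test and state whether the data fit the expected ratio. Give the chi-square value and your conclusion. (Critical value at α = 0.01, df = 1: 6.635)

0.699; consistent

The 1:1 ratio has 2 parts, so with N = 366 the expected counts are:
  hairy-stemmed: 366 × 1/2 = 183
  smooth-stemmed: 366 × 1/2 = 183
χ² = Σ (O − E)² / E
  hairy-stemmed: (175 − 183)² / 183 = 0.3497
  smooth-stemmed: (191 − 183)² / 183 = 0.3497
χ² = 0.3497 + 0.3497 = 0.6994 ≈ 0.699
Degrees of freedom = 2 − 1 = 1; critical value at α = 0.01 is 6.635.
Since 0.699 < 6.635, we fail to reject the null hypothesis — the data are consistent with the 1:1 ratio.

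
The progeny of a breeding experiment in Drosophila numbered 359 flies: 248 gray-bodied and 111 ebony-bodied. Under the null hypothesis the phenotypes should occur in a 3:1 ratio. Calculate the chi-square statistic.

Under the 3:1 hypothesis (Σ ratio = 4, N = 359):
  gray-bodied: 359 × 3/4 = 269.25
  ebony-bodied: 359 × 1/4 = 89.75
χ² = Σ (O − E)² / E
  gray-bodied: (248 − 269.25)² / 269.25 = 1.6771
  ebony-bodied: (111 − 89.75)² / 89.75 = 5.0313
χ² = 1.6771 + 5.0313 = 6.7084 ≈ 6.708

6.708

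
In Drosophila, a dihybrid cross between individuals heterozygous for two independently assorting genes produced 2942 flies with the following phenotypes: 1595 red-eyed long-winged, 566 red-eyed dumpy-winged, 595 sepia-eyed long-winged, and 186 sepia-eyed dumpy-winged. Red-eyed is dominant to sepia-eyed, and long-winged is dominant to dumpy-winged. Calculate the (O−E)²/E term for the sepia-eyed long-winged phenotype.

A dihybrid F₂ with independent assortment and complete dominance at both loci gives a 9:3:3:1 phenotypic ratio.
The 9:3:3:1 ratio has 16 parts, so with N = 2942 the expected counts are:
  red-eyed long-winged: 2942 × 9/16 = 1654.875
  red-eyed dumpy-winged: 2942 × 3/16 = 551.625
  sepia-eyed long-winged: 2942 × 3/16 = 551.625
  sepia-eyed dumpy-winged: 2942 × 1/16 = 183.875
Contribution of sepia-eyed long-winged: (595 − 551.625)² / 551.625 = 3.4106

3.411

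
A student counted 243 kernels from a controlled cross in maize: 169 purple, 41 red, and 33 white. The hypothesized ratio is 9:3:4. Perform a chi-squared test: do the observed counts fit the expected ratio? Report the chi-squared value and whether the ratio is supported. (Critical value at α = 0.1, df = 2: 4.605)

The 9:3:4 ratio has 16 parts, so with N = 243 the expected counts are:
  purple: 243 × 9/16 = 136.6875
  red: 243 × 3/16 = 45.5625
  white: 243 × 4/16 = 60.75
χ² = Σ (O − E)² / E
  purple: (169 − 136.6875)² / 136.6875 = 7.6386
  red: (41 − 45.5625)² / 45.5625 = 0.4569
  white: (33 − 60.75)² / 60.75 = 12.6759
χ² = 7.6386 + 0.4569 + 12.6759 = 20.7714 ≈ 20.771
Degrees of freedom = 3 − 1 = 2; critical value at α = 0.1 is 4.605.
Since 20.771 > 4.605, we reject the null hypothesis — the data do not fit the 9:3:4 ratio.

20.771; not consistent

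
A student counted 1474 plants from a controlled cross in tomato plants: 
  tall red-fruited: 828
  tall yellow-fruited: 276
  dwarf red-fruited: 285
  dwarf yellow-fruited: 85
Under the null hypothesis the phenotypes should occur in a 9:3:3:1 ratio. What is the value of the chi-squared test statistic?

0.822

The 9:3:3:1 ratio has 16 parts, so with N = 1474 the expected counts are:
  tall red-fruited: 1474 × 9/16 = 829.125
  tall yellow-fruited: 1474 × 3/16 = 276.375
  dwarf red-fruited: 1474 × 3/16 = 276.375
  dwarf yellow-fruited: 1474 × 1/16 = 92.125
χ² = Σ (O − E)² / E
  tall red-fruited: (828 − 829.125)² / 829.125 = 0.0015
  tall yellow-fruited: (276 − 276.375)² / 276.375 = 0.0005
  dwarf red-fruited: (285 − 276.375)² / 276.375 = 0.2692
  dwarf yellow-fruited: (85 − 92.125)² / 92.125 = 0.5511
χ² = 0.0015 + 0.0005 + 0.2692 + 0.5511 = 0.8223 ≈ 0.822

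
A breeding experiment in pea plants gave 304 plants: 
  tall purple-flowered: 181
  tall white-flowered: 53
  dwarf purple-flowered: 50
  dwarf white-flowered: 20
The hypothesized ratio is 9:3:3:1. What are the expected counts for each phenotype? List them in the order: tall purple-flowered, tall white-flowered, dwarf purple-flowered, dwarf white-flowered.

The 9:3:3:1 ratio has 16 parts, so with N = 304 the expected counts are:
  tall purple-flowered: 304 × 9/16 = 171
  tall white-flowered: 304 × 3/16 = 57
  dwarf purple-flowered: 304 × 3/16 = 57
  dwarf white-flowered: 304 × 1/16 = 19

171, 57, 57, 19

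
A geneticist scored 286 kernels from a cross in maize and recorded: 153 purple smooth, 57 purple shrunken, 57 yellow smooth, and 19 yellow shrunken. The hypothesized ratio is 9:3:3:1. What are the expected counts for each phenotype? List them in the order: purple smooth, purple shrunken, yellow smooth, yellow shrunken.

Total ratio parts = 16. Expected numbers out of 286:
  purple smooth: 286 × 9/16 = 160.875
  purple shrunken: 286 × 3/16 = 53.625
  yellow smooth: 286 × 3/16 = 53.625
  yellow shrunken: 286 × 1/16 = 17.875

160.875, 53.625, 53.625, 17.875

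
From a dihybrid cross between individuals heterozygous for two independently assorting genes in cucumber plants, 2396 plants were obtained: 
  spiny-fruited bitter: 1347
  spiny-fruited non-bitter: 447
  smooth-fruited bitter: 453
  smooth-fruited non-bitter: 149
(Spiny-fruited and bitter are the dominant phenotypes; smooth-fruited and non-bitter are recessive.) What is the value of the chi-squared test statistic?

0.047

A dihybrid F₂ with independent assortment and complete dominance at both loci gives a 9:3:3:1 phenotypic ratio.
Total ratio parts = 16. Expected numbers out of 2396:
  spiny-fruited bitter: 2396 × 9/16 = 1347.75
  spiny-fruited non-bitter: 2396 × 3/16 = 449.25
  smooth-fruited bitter: 2396 × 3/16 = 449.25
  smooth-fruited non-bitter: 2396 × 1/16 = 149.75
χ² = Σ (O − E)² / E
  spiny-fruited bitter: (1347 − 1347.75)² / 1347.75 = 0.0004
  spiny-fruited non-bitter: (447 − 449.25)² / 449.25 = 0.0113
  smooth-fruited bitter: (453 − 449.25)² / 449.25 = 0.0313
  smooth-fruited non-bitter: (149 − 149.75)² / 149.75 = 0.0038
χ² = 0.0004 + 0.0113 + 0.0313 + 0.0038 = 0.0468 ≈ 0.047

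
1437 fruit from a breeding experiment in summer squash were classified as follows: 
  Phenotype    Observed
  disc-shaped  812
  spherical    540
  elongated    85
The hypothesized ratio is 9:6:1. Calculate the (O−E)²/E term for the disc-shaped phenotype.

0.017

Under the 9:6:1 hypothesis (Σ ratio = 16, N = 1437):
  disc-shaped: 1437 × 9/16 = 808.3125
  spherical: 1437 × 6/16 = 538.875
  elongated: 1437 × 1/16 = 89.8125
Contribution of disc-shaped: (812 − 808.3125)² / 808.3125 = 0.0168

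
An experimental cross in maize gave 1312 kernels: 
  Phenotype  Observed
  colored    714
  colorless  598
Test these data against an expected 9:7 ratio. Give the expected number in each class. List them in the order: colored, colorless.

738, 574

The 9:7 ratio has 16 parts, so with N = 1312 the expected counts are:
  colored: 1312 × 9/16 = 738
  colorless: 1312 × 7/16 = 574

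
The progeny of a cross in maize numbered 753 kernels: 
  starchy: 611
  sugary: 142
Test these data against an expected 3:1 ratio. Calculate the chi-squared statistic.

15.151

Total ratio parts = 4. Expected numbers out of 753:
  starchy: 753 × 3/4 = 564.75
  sugary: 753 × 1/4 = 188.25
χ² = Σ (O − E)² / E
  starchy: (611 − 564.75)² / 564.75 = 3.7876
  sugary: (142 − 188.25)² / 188.25 = 11.3629
χ² = 3.7876 + 11.3629 = 15.1505 ≈ 15.151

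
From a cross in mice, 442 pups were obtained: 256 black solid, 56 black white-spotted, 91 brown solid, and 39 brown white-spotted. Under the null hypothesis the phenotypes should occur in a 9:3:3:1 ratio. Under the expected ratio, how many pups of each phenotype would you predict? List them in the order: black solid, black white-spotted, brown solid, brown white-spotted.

Expected counts for N = 442 under a 9:3:3:1 ratio (total parts = 16):
  black solid: 442 × 9/16 = 248.625
  black white-spotted: 442 × 3/16 = 82.875
  brown solid: 442 × 3/16 = 82.875
  brown white-spotted: 442 × 1/16 = 27.625

248.625, 82.875, 82.875, 27.625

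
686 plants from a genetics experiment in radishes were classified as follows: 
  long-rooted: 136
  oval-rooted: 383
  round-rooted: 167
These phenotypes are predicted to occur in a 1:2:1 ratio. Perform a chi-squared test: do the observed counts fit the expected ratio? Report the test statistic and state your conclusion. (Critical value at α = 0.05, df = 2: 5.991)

12.131; not consistent

Total ratio parts = 4. Expected numbers out of 686:
  long-rooted: 686 × 1/4 = 171.5
  oval-rooted: 686 × 2/4 = 343
  round-rooted: 686 × 1/4 = 171.5
χ² = Σ (O − E)² / E
  long-rooted: (136 − 171.5)² / 171.5 = 7.3484
  oval-rooted: (383 − 343)² / 343 = 4.6647
  round-rooted: (167 − 171.5)² / 171.5 = 0.1181
χ² = 7.3484 + 4.6647 + 0.1181 = 12.1312 ≈ 12.131
Degrees of freedom = 3 − 1 = 2; critical value at α = 0.05 is 5.991.
Since 12.131 > 5.991, we reject the null hypothesis — the data do not fit the 1:2:1 ratio.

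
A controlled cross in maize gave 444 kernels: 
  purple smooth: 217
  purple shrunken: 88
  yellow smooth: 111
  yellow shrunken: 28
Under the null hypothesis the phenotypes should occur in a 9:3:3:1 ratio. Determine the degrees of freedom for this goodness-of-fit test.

3

A goodness-of-fit test with 4 phenotype classes has df = 4 − 1 = 3.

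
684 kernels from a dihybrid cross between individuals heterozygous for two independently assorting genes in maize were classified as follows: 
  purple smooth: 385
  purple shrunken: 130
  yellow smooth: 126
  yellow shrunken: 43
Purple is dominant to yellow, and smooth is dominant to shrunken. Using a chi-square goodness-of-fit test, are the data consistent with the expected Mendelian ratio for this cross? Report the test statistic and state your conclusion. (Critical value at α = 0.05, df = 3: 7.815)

0.065; consistent

A dihybrid F₂ with independent assortment and complete dominance at both loci gives a 9:3:3:1 phenotypic ratio.
Under the 9:3:3:1 hypothesis (Σ ratio = 16, N = 684):
  purple smooth: 684 × 9/16 = 384.75
  purple shrunken: 684 × 3/16 = 128.25
  yellow smooth: 684 × 3/16 = 128.25
  yellow shrunken: 684 × 1/16 = 42.75
χ² = Σ (O − E)² / E
  purple smooth: (385 − 384.75)² / 384.75 = 0.0002
  purple shrunken: (130 − 128.25)² / 128.25 = 0.0239
  yellow smooth: (126 − 128.25)² / 128.25 = 0.0395
  yellow shrunken: (43 − 42.75)² / 42.75 = 0.0015
χ² = 0.0002 + 0.0239 + 0.0395 + 0.0015 = 0.0651 ≈ 0.065
Degrees of freedom = 4 − 1 = 3; critical value at α = 0.05 is 7.815.
Since 0.065 < 7.815, we fail to reject the null hypothesis — the data are consistent with the 9:3:3:1 ratio.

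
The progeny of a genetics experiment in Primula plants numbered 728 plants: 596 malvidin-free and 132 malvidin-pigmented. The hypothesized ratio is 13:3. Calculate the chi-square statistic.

0.183

Total ratio parts = 16. Expected numbers out of 728:
  malvidin-free: 728 × 13/16 = 591.5
  malvidin-pigmented: 728 × 3/16 = 136.5
χ² = Σ (O − E)² / E
  malvidin-free: (596 − 591.5)² / 591.5 = 0.0342
  malvidin-pigmented: (132 − 136.5)² / 136.5 = 0.1484
χ² = 0.0342 + 0.1484 = 0.1826 ≈ 0.183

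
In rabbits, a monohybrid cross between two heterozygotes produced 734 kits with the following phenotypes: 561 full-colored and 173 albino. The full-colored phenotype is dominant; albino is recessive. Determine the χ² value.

0.801

For a monohybrid cross between heterozygotes with complete dominance, the expected phenotypic ratio is 3:1.
Expected counts for N = 734 under a 3:1 ratio (total parts = 4):
  full-colored: 734 × 3/4 = 550.5
  albino: 734 × 1/4 = 183.5
χ² = Σ (O − E)² / E
  full-colored: (561 − 550.5)² / 550.5 = 0.2003
  albino: (173 − 183.5)² / 183.5 = 0.6008
χ² = 0.2003 + 0.6008 = 0.8011 ≈ 0.801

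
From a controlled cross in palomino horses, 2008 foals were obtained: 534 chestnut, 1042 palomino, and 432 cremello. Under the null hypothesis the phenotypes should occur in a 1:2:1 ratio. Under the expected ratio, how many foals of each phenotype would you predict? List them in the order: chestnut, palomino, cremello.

Total ratio parts = 4. Expected numbers out of 2008:
  chestnut: 2008 × 1/4 = 502
  palomino: 2008 × 2/4 = 1004
  cremello: 2008 × 1/4 = 502

502, 1004, 502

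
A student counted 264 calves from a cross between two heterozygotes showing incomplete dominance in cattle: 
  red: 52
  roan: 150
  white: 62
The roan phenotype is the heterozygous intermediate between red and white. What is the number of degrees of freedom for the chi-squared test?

With incomplete dominance, a heterozygote × heterozygote cross gives a 1:2:1 phenotypic ratio.
A goodness-of-fit test with 3 phenotype classes has df = 3 − 1 = 2.

2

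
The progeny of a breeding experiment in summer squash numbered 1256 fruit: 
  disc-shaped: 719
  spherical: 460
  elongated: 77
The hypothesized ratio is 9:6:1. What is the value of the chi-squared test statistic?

Under the 9:6:1 hypothesis (Σ ratio = 16, N = 1256):
  disc-shaped: 1256 × 9/16 = 706.5
  spherical: 1256 × 6/16 = 471
  elongated: 1256 × 1/16 = 78.5
χ² = Σ (O − E)² / E
  disc-shaped: (719 − 706.5)² / 706.5 = 0.2212
  spherical: (460 − 471)² / 471 = 0.2569
  elongated: (77 − 78.5)² / 78.5 = 0.0287
χ² = 0.2212 + 0.2569 + 0.0287 = 0.5068 ≈ 0.507

0.507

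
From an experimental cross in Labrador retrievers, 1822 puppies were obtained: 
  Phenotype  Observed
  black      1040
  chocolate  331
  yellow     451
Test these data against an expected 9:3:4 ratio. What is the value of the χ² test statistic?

0.598

The 9:3:4 ratio has 16 parts, so with N = 1822 the expected counts are:
  black: 1822 × 9/16 = 1024.875
  chocolate: 1822 × 3/16 = 341.625
  yellow: 1822 × 4/16 = 455.5
χ² = Σ (O − E)² / E
  black: (1040 − 1024.875)² / 1024.875 = 0.2232
  chocolate: (331 − 341.625)² / 341.625 = 0.3305
  yellow: (451 − 455.5)² / 455.5 = 0.0445
χ² = 0.2232 + 0.3305 + 0.0445 = 0.5982 ≈ 0.598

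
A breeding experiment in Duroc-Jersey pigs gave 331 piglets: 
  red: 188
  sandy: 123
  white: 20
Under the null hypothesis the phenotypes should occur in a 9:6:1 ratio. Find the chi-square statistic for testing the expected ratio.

0.051

Under the 9:6:1 hypothesis (Σ ratio = 16, N = 331):
  red: 331 × 9/16 = 186.1875
  sandy: 331 × 6/16 = 124.125
  white: 331 × 1/16 = 20.6875
χ² = Σ (O − E)² / E
  red: (188 − 186.1875)² / 186.1875 = 0.0176
  sandy: (123 − 124.125)² / 124.125 = 0.0102
  white: (20 − 20.6875)² / 20.6875 = 0.0228
χ² = 0.0176 + 0.0102 + 0.0228 = 0.0506 ≈ 0.051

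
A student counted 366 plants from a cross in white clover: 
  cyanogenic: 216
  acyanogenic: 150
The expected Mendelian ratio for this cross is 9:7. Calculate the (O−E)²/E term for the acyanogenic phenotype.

Total ratio parts = 16. Expected numbers out of 366:
  cyanogenic: 366 × 9/16 = 205.875
  acyanogenic: 366 × 7/16 = 160.125
Contribution of acyanogenic: (150 − 160.125)² / 160.125 = 0.6402

0.640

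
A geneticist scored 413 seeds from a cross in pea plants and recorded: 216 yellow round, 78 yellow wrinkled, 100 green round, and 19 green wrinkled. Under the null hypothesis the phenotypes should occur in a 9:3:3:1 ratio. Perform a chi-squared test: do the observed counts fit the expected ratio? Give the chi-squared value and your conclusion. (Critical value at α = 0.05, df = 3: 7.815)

9.521; not consistent

Under the 9:3:3:1 hypothesis (Σ ratio = 16, N = 413):
  yellow round: 413 × 9/16 = 232.3125
  yellow wrinkled: 413 × 3/16 = 77.4375
  green round: 413 × 3/16 = 77.4375
  green wrinkled: 413 × 1/16 = 25.8125
χ² = Σ (O − E)² / E
  yellow round: (216 − 232.3125)² / 232.3125 = 1.1454
  yellow wrinkled: (78 − 77.4375)² / 77.4375 = 0.0041
  green round: (100 − 77.4375)² / 77.4375 = 6.5739
  green wrinkled: (19 − 25.8125)² / 25.8125 = 1.7980
χ² = 1.1454 + 0.0041 + 6.5739 + 1.7980 = 9.5214 ≈ 9.521
Degrees of freedom = 4 − 1 = 3; critical value at α = 0.05 is 7.815.
Since 9.521 > 7.815, we reject the null hypothesis — the data do not fit the 9:3:3:1 ratio.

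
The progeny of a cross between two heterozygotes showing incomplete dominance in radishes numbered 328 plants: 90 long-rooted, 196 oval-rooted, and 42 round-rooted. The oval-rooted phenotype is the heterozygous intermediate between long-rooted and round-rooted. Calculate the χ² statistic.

With incomplete dominance, a heterozygote × heterozygote cross gives a 1:2:1 phenotypic ratio.
Total ratio parts = 4. Expected numbers out of 328:
  long-rooted: 328 × 1/4 = 82
  oval-rooted: 328 × 2/4 = 164
  round-rooted: 328 × 1/4 = 82
χ² = Σ (O − E)² / E
  long-rooted: (90 − 82)² / 82 = 0.7805
  oval-rooted: (196 − 164)² / 164 = 6.2439
  round-rooted: (42 − 82)² / 82 = 19.5122
χ² = 0.7805 + 6.2439 + 19.5122 = 26.5366 ≈ 26.537

26.537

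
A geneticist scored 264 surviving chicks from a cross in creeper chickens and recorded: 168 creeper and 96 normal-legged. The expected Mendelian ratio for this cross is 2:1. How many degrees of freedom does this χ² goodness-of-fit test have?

1

A goodness-of-fit test with 2 phenotype classes has df = 2 − 1 = 1.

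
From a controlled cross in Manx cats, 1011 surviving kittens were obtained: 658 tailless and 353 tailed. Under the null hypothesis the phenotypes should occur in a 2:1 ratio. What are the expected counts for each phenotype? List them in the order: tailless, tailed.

674, 337

Expected counts for N = 1011 under a 2:1 ratio (total parts = 3):
  tailless: 1011 × 2/3 = 674
  tailed: 1011 × 1/3 = 337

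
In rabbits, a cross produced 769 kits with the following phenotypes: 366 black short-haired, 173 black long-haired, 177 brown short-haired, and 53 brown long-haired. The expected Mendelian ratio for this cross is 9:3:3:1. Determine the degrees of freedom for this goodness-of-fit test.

3

A goodness-of-fit test with 4 phenotype classes has df = 4 − 1 = 3.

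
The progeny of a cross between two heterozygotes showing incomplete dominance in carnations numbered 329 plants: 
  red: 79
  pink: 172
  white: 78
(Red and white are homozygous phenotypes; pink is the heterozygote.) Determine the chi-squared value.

0.690

With incomplete dominance, a heterozygote × heterozygote cross gives a 1:2:1 phenotypic ratio.
Expected counts for N = 329 under a 1:2:1 ratio (total parts = 4):
  red: 329 × 1/4 = 82.25
  pink: 329 × 2/4 = 164.5
  white: 329 × 1/4 = 82.25
χ² = Σ (O − E)² / E
  red: (79 − 82.25)² / 82.25 = 0.1284
  pink: (172 − 164.5)² / 164.5 = 0.3419
  white: (78 − 82.25)² / 82.25 = 0.2196
χ² = 0.1284 + 0.3419 + 0.2196 = 0.6899 ≈ 0.690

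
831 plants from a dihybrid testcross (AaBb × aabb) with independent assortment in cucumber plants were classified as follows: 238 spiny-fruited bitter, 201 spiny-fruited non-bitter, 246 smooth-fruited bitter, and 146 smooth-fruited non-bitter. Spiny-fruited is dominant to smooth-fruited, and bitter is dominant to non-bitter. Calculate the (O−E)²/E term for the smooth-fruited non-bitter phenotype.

A dihybrid testcross with independent assortment gives a 1:1:1:1 ratio.
Expected counts for N = 831 under a 1:1:1:1 ratio (total parts = 4):
  spiny-fruited bitter: 831 × 1/4 = 207.75
  spiny-fruited non-bitter: 831 × 1/4 = 207.75
  smooth-fruited bitter: 831 × 1/4 = 207.75
  smooth-fruited non-bitter: 831 × 1/4 = 207.75
Contribution of smooth-fruited non-bitter: (146 − 207.75)² / 207.75 = 18.3541

18.354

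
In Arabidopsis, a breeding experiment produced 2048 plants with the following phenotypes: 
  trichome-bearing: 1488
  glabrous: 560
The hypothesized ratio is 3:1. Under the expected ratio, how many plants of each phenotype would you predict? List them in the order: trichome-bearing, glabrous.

Expected counts for N = 2048 under a 3:1 ratio (total parts = 4):
  trichome-bearing: 2048 × 3/4 = 1536
  glabrous: 2048 × 1/4 = 512

1536, 512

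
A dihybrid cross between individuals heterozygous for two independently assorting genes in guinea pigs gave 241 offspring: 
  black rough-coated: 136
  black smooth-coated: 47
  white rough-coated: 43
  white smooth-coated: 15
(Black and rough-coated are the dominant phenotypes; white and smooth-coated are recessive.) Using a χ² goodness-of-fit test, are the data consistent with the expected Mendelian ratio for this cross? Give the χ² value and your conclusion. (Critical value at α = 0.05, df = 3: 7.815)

0.180; consistent

A dihybrid F₂ with independent assortment and complete dominance at both loci gives a 9:3:3:1 phenotypic ratio.
Under the 9:3:3:1 hypothesis (Σ ratio = 16, N = 241):
  black rough-coated: 241 × 9/16 = 135.5625
  black smooth-coated: 241 × 3/16 = 45.1875
  white rough-coated: 241 × 3/16 = 45.1875
  white smooth-coated: 241 × 1/16 = 15.0625
χ² = Σ (O − E)² / E
  black rough-coated: (136 − 135.5625)² / 135.5625 = 0.0014
  black smooth-coated: (47 − 45.1875)² / 45.1875 = 0.0727
  white rough-coated: (43 − 45.1875)² / 45.1875 = 0.1059
  white smooth-coated: (15 − 15.0625)² / 15.0625 = 0.0003
χ² = 0.0014 + 0.0727 + 0.1059 + 0.0003 = 0.1803 ≈ 0.180
Degrees of freedom = 4 − 1 = 3; critical value at α = 0.05 is 7.815.
Since 0.180 < 7.815, we fail to reject the null hypothesis — the data are consistent with the 9:3:3:1 ratio.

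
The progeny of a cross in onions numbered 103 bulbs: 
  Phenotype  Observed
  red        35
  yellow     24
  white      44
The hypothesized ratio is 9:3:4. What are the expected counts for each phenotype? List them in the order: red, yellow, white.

57.9375, 19.3125, 25.75

The 9:3:4 ratio has 16 parts, so with N = 103 the expected counts are:
  red: 103 × 9/16 = 57.9375
  yellow: 103 × 3/16 = 19.3125
  white: 103 × 4/16 = 25.75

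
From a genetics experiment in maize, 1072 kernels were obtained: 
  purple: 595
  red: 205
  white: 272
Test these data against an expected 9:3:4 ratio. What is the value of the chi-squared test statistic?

0.245

Under the 9:3:4 hypothesis (Σ ratio = 16, N = 1072):
  purple: 1072 × 9/16 = 603
  red: 1072 × 3/16 = 201
  white: 1072 × 4/16 = 268
χ² = Σ (O − E)² / E
  purple: (595 − 603)² / 603 = 0.1061
  red: (205 − 201)² / 201 = 0.0796
  white: (272 − 268)² / 268 = 0.0597
χ² = 0.1061 + 0.0796 + 0.0597 = 0.2454 ≈ 0.245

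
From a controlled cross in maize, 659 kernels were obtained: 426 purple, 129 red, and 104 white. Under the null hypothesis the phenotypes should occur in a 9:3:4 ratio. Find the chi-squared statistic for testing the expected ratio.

30.894

The 9:3:4 ratio has 16 parts, so with N = 659 the expected counts are:
  purple: 659 × 9/16 = 370.6875
  red: 659 × 3/16 = 123.5625
  white: 659 × 4/16 = 164.75
χ² = Σ (O − E)² / E
  purple: (426 − 370.6875)² / 370.6875 = 8.2535
  red: (129 − 123.5625)² / 123.5625 = 0.2393
  white: (104 − 164.75)² / 164.75 = 22.4010
χ² = 8.2535 + 0.2393 + 22.4010 = 30.8938 ≈ 30.894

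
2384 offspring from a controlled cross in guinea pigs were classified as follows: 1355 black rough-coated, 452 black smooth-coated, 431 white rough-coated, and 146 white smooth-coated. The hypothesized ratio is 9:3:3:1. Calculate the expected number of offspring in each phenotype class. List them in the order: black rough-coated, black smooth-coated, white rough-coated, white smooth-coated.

Under the 9:3:3:1 hypothesis (Σ ratio = 16, N = 2384):
  black rough-coated: 2384 × 9/16 = 1341
  black smooth-coated: 2384 × 3/16 = 447
  white rough-coated: 2384 × 3/16 = 447
  white smooth-coated: 2384 × 1/16 = 149

1341, 447, 447, 149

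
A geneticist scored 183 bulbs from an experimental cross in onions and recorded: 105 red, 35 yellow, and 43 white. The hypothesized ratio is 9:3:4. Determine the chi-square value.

The 9:3:4 ratio has 16 parts, so with N = 183 the expected counts are:
  red: 183 × 9/16 = 102.9375
  yellow: 183 × 3/16 = 34.3125
  white: 183 × 4/16 = 45.75
χ² = Σ (O − E)² / E
  red: (105 − 102.9375)² / 102.9375 = 0.0413
  yellow: (35 − 34.3125)² / 34.3125 = 0.0138
  white: (43 − 45.75)² / 45.75 = 0.1653
χ² = 0.0413 + 0.0138 + 0.1653 = 0.2204 ≈ 0.220

0.220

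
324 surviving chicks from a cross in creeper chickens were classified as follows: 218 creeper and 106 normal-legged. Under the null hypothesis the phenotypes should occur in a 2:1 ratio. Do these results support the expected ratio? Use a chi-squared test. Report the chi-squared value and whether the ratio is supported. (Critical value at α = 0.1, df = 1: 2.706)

Under the 2:1 hypothesis (Σ ratio = 3, N = 324):
  creeper: 324 × 2/3 = 216
  normal-legged: 324 × 1/3 = 108
χ² = Σ (O − E)² / E
  creeper: (218 − 216)² / 216 = 0.0185
  normal-legged: (106 − 108)² / 108 = 0.0370
χ² = 0.0185 + 0.0370 = 0.0555 ≈ 0.056
Degrees of freedom = 2 − 1 = 1; critical value at α = 0.1 is 2.706.
Since 0.056 < 2.706, we fail to reject the null hypothesis — the data are consistent with the 2:1 ratio.

0.056; consistent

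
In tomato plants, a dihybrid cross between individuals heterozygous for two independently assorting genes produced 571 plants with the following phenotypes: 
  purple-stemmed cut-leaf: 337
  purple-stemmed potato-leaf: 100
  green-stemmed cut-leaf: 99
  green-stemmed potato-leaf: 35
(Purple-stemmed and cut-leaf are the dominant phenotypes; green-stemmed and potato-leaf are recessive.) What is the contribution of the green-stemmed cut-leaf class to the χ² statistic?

A dihybrid F₂ with independent assortment and complete dominance at both loci gives a 9:3:3:1 phenotypic ratio.
Under the 9:3:3:1 hypothesis (Σ ratio = 16, N = 571):
  purple-stemmed cut-leaf: 571 × 9/16 = 321.1875
  purple-stemmed potato-leaf: 571 × 3/16 = 107.0625
  green-stemmed cut-leaf: 571 × 3/16 = 107.0625
  green-stemmed potato-leaf: 571 × 1/16 = 35.6875
Contribution of green-stemmed cut-leaf: (99 − 107.0625)² / 107.0625 = 0.6072

0.607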